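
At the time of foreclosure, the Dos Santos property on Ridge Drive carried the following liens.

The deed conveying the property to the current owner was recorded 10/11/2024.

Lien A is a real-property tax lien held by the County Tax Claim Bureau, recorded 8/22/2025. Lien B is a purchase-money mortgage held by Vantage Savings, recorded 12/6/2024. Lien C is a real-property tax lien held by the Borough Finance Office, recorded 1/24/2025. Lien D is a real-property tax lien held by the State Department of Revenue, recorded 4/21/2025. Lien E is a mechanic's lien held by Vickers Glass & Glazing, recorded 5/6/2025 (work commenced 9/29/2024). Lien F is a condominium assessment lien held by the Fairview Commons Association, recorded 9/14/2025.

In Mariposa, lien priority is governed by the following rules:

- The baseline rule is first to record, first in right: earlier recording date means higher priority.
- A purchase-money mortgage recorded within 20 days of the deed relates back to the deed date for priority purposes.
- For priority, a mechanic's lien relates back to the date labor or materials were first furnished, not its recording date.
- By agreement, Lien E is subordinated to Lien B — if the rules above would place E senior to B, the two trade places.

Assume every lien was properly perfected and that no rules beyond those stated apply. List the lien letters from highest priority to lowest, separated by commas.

First, effective dates: B was recorded 56 days after the deed — beyond 20 days — so no relation-back applies; E's effective date is 9/29/2024, when work began.
Ordering by effective date: E (9/29/2024), B (12/6/2024), C (1/24/2025), D (4/21/2025), A (8/22/2025), F (9/14/2025).
Because E would otherwise rank above B, the subordination swaps them.

B, E, C, D, A, F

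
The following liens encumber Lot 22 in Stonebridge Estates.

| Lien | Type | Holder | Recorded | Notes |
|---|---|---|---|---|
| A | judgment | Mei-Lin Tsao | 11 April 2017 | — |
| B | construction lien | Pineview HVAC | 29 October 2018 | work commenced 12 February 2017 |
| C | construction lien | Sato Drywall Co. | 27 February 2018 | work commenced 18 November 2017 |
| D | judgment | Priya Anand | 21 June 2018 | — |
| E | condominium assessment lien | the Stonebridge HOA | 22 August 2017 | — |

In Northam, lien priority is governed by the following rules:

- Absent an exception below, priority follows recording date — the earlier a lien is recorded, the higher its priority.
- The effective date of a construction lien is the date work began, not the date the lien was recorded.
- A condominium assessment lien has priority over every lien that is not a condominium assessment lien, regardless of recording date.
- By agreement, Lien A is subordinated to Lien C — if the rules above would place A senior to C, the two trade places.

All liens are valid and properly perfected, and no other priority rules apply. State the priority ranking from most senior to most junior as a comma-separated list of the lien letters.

E, B, C, A, D

First, effective dates: B is treated as recorded 12 February 2017, the work-commencement date; C's effective date is 18 November 2017, when work began.
E is a condominium assessment lien and takes priority over every other lien.
Ordering the rest by effective date: B (12 February 2017), A (11 April 2017), C (18 November 2017), D (21 June 2018).
A is senior to C before the subordination, so the two trade places.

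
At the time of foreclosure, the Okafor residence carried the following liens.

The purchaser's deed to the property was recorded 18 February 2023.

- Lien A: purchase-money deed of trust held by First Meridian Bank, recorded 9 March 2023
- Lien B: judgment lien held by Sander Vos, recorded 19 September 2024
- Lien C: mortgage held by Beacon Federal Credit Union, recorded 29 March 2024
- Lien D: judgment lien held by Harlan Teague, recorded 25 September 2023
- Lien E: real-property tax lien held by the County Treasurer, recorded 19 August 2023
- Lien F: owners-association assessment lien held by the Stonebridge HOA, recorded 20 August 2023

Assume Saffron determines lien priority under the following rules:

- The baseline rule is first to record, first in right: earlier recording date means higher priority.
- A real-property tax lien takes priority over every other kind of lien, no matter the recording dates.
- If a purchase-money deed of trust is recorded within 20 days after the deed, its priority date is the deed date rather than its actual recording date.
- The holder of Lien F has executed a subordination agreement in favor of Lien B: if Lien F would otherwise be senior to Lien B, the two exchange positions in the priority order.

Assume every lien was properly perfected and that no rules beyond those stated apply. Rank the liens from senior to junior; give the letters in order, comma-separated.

Adjusting effective dates: A's effective date is the deed date, 18 February 2023.
E is a real-property tax lien and takes priority over every other lien.
Ordering the rest by effective date: A (18 February 2023), F (20 August 2023), D (25 September 2023), C (29 March 2024), B (19 September 2024).
The subordination applies — F was senior to B — so F and B swap.

E, A, B, D, C, F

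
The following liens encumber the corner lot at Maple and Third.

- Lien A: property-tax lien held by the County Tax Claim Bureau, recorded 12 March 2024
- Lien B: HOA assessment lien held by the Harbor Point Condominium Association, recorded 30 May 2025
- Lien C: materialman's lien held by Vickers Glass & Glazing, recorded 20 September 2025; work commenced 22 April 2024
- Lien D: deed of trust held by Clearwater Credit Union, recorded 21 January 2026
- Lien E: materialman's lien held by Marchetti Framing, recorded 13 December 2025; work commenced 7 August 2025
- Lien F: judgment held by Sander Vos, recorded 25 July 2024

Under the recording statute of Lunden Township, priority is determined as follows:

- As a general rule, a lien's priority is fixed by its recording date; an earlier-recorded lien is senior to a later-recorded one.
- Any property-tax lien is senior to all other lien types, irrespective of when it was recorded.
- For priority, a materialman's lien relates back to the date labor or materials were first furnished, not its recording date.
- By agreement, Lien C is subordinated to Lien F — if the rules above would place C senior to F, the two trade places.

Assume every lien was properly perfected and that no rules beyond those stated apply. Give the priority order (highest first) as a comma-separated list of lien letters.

A, F, C, B, E, D

First, effective dates: C's effective date is 22 April 2024, when work began; E's effective date is 7 August 2025, when work began.
A, as a property-tax lien, has superpriority and ranks first.
The other liens, earliest effective date first: C (22 April 2024), F (25 July 2024), B (30 May 2025), E (7 August 2025), D (21 January 2026).
C is senior to F before the subordination, so the two trade places.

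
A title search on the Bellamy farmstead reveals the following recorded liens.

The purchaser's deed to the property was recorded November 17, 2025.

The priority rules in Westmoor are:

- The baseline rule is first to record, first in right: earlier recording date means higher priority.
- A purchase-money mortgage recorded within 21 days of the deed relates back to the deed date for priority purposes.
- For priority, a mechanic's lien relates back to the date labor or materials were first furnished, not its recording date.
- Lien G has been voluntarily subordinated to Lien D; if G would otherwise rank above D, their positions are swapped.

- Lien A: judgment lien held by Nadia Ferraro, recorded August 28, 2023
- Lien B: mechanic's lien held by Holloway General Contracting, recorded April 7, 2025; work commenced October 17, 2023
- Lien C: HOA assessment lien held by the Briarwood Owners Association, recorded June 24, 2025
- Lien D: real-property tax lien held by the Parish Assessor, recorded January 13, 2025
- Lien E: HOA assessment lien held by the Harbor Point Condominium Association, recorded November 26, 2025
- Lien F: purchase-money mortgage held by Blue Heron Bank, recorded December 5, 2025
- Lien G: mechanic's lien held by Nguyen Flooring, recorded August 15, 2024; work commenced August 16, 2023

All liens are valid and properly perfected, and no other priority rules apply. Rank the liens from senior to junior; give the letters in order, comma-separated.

Effective dates: B's effective date is October 17, 2023, when work began; F relates back to the deed date November 17, 2025; G is treated as recorded August 16, 2023, the work-commencement date.
Ordering by effective date: G (August 16, 2023), A (August 28, 2023), B (October 17, 2023), D (January 13, 2025), C (June 24, 2025), F (November 17, 2025), E (November 26, 2025).
G would otherwise be senior to D, so under the subordination agreement G and D exchange positions.

D, A, B, G, C, F, E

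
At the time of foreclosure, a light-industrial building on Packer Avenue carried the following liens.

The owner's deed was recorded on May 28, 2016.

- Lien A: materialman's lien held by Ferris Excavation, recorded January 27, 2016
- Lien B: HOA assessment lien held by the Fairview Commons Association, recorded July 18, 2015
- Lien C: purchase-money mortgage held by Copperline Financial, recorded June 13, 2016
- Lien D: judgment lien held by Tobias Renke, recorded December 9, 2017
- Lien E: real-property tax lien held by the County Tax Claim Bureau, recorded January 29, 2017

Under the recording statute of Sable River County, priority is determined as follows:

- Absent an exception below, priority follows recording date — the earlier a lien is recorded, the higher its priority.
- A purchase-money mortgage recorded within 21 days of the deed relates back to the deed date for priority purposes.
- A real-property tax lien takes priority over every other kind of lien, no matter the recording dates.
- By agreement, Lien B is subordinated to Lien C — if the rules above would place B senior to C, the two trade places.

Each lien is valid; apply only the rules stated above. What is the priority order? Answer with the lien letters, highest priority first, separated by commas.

First, effective dates: C's effective date is the deed date, May 28, 2016.
E, as a real-property tax lien, has superpriority and ranks first.
The other liens, earliest effective date first: B (July 18, 2015), A (January 27, 2016), C (May 28, 2016), D (December 9, 2017).
Because B would otherwise rank above C, the subordination swaps them.

E, C, A, B, D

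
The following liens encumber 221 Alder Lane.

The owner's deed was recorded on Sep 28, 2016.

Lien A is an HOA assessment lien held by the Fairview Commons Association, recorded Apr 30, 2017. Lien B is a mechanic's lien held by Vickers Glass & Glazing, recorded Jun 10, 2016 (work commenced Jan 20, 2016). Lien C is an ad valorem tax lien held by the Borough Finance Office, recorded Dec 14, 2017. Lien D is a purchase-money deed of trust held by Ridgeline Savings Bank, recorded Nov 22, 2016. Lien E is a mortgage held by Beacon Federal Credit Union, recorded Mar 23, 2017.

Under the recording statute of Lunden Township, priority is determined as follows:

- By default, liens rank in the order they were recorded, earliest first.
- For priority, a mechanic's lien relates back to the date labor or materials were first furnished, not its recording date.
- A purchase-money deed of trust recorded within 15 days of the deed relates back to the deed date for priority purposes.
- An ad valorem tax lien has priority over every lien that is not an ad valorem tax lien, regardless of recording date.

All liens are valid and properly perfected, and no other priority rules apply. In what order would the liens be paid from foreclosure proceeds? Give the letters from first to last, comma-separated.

Effective dates: B's effective date is Jan 20, 2016, when work began; D was recorded 55 days after the deed — beyond 15 days — so no relation-back applies.
C, as an ad valorem tax lien, has superpriority and ranks first.
Among the remaining liens, by effective date: B (Jan 20, 2016), D (Nov 22, 2016), E (Mar 23, 2017), A (Apr 30, 2017).

C, B, D, E, A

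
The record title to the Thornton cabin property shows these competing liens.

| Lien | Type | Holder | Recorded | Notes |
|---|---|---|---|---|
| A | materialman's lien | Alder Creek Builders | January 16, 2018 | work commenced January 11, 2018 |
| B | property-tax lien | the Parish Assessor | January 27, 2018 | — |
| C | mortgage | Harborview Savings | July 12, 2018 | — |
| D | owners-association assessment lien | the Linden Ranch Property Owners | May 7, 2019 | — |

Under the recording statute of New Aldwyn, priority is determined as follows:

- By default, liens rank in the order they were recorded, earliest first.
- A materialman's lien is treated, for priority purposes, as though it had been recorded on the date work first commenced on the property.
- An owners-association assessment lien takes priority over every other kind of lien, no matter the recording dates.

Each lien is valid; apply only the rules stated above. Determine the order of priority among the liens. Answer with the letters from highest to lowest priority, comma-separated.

Effective dates: A's effective date is January 11, 2018, when work began.
D is an owners-association assessment lien and takes priority over every other lien.
Ordering the rest by effective date: A (January 11, 2018), B (January 27, 2018), C (July 12, 2018).

D, A, B, C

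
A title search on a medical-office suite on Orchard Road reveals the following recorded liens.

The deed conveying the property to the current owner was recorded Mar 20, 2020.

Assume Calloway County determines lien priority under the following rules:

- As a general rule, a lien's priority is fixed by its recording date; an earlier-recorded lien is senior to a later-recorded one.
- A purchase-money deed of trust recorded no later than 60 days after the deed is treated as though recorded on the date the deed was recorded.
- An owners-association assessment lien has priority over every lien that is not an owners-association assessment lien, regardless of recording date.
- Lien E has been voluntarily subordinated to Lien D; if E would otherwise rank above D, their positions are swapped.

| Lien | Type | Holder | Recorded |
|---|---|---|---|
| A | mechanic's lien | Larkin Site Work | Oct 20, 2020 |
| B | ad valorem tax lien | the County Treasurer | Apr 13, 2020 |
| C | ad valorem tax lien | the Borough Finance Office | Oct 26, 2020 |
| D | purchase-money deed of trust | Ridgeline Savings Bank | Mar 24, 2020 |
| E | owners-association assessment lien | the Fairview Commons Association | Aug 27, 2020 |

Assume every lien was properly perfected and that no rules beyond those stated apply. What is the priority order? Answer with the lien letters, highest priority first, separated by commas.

Adjusting effective dates: D's effective date is the deed date, Mar 20, 2020.
E, as an owners-association assessment lien, has superpriority and ranks first.
Remaining liens by effective date: D (Mar 20, 2020), B (Apr 13, 2020), A (Oct 20, 2020), C (Oct 26, 2020).
Because E would otherwise rank above D, the subordination swaps them.

D, E, B, A, C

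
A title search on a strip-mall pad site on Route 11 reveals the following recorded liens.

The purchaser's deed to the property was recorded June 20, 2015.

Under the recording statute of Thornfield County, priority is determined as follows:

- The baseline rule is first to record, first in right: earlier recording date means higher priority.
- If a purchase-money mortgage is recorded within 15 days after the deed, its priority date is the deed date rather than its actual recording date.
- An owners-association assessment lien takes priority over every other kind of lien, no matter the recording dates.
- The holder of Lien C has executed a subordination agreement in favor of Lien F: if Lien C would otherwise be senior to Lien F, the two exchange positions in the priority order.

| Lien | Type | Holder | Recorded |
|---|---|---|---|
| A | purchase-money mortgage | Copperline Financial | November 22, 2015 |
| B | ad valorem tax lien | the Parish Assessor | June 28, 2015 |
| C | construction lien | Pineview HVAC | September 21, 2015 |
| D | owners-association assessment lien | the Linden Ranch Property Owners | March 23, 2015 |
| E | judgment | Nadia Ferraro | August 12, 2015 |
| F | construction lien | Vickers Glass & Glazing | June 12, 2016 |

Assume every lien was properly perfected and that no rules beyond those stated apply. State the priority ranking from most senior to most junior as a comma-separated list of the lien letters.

D, B, E, F, A, C

Effective dates after the stated exceptions: A missed the 15-day window (155 days after the deed), so its recording date stands.
D, as an owners-association assessment lien, has superpriority and ranks first.
The other liens, earliest effective date first: B (June 28, 2015), E (August 12, 2015), C (September 21, 2015), A (November 22, 2015), F (June 12, 2016).
C is senior to F before the subordination, so the two trade places.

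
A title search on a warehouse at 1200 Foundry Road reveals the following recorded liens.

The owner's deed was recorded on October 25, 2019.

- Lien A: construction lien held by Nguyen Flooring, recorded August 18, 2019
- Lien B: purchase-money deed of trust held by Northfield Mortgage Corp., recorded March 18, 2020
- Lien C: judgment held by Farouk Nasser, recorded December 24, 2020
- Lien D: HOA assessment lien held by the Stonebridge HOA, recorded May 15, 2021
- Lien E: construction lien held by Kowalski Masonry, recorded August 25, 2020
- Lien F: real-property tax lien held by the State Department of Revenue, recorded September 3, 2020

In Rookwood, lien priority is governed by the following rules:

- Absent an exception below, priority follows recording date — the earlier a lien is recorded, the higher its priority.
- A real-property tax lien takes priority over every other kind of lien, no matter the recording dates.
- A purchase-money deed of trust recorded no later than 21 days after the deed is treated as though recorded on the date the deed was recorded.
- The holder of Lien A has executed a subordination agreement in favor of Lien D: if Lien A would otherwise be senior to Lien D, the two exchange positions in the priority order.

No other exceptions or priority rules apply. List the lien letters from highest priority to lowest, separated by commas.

F, D, B, E, C, A

Adjusting effective dates: B missed the 21-day window (145 days after the deed), so its recording date stands.
F is a real-property tax lien, so it outranks all other liens regardless of date.
Remaining liens by effective date: A (August 18, 2019), B (March 18, 2020), E (August 25, 2020), C (December 24, 2020), D (May 15, 2021).
A would otherwise be senior to D, so under the subordination agreement A and D exchange positions.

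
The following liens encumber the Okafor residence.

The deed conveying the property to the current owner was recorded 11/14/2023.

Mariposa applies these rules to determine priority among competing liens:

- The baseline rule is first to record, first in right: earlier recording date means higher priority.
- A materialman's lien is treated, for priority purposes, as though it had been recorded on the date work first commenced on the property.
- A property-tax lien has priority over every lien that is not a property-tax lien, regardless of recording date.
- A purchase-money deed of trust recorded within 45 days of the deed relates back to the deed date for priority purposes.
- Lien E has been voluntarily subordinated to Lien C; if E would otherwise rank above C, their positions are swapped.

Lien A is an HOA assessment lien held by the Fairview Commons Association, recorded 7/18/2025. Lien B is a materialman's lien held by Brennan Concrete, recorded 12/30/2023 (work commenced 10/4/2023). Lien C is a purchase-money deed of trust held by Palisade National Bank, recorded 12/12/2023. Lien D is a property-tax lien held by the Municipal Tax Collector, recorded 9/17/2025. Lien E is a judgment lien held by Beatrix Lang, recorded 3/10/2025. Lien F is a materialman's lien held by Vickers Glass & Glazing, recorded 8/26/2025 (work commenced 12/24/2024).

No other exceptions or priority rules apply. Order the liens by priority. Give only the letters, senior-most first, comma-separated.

Effective dates after the stated exceptions: B's effective date is 10/4/2023, when work began; C relates back to the deed date 11/14/2023; F is treated as recorded 12/24/2024, the work-commencement date.
D is a property-tax lien and takes priority over every other lien.
Ordering the rest by effective date: B (10/4/2023), C (11/14/2023), F (12/24/2024), E (3/10/2025), A (7/18/2025).
E already ranks below C; the subordination has no effect.

D, B, C, F, E, A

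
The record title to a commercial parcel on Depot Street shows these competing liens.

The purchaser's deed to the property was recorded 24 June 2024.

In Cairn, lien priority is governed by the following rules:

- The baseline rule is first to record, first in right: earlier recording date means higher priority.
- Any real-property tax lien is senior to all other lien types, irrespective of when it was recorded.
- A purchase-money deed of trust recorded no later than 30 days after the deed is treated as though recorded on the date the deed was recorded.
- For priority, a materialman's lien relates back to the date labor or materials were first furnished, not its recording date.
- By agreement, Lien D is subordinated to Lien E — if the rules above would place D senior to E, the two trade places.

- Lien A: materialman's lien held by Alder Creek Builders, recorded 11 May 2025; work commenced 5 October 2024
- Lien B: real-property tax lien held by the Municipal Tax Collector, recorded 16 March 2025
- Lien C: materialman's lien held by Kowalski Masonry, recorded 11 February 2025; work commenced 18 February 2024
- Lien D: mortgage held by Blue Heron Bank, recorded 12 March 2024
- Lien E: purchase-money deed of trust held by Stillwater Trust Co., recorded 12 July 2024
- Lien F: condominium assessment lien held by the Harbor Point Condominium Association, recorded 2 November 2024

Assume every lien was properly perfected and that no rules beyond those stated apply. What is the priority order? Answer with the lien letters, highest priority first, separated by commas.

B, C, E, D, A, F

Effective dates: A relates back to 5 October 2024 (work commenced); C's effective date is 18 February 2024, when work began; E relates back to the deed date 24 June 2024.
B, as a real-property tax lien, has superpriority and ranks first.
The other liens, earliest effective date first: C (18 February 2024), D (12 March 2024), E (24 June 2024), A (5 October 2024), F (2 November 2024).
D is senior to E before the subordination, so the two trade places.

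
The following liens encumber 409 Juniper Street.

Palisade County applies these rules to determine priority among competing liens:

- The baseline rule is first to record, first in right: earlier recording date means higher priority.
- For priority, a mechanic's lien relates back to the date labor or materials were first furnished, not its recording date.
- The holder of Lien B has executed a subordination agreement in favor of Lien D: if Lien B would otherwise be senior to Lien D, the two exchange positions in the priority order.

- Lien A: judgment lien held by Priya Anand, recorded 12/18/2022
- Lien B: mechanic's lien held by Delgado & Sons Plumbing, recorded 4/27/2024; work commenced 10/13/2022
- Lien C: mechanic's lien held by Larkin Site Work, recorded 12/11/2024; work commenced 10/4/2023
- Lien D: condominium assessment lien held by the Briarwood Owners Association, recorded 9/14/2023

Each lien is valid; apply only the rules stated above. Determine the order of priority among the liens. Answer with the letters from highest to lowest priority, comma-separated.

D, A, B, C

Effective dates: B relates back to 10/13/2022 (work commenced); C is treated as recorded 10/4/2023, the work-commencement date.
Ordering by effective date: B (10/13/2022), A (12/18/2022), D (9/14/2023), C (10/4/2023).
The subordination applies — B was senior to D — so B and D swap.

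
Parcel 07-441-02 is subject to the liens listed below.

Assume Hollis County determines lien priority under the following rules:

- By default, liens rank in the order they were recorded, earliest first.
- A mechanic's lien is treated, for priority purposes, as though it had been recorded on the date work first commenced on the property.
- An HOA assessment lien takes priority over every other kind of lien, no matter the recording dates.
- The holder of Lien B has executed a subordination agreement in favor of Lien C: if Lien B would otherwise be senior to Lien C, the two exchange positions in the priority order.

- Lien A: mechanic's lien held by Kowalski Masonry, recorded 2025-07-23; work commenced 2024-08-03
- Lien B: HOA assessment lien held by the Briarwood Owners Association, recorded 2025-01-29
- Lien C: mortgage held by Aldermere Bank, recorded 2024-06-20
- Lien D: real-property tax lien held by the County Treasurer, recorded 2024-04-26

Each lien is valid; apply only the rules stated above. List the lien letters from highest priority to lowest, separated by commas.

C, D, B, A

Adjusting effective dates: A is treated as recorded 2024-08-03, the work-commencement date.
As an HOA assessment lien, B is senior to every other lien.
Remaining liens by effective date: D (2024-04-26), C (2024-06-20), A (2024-08-03).
B would otherwise be senior to C, so under the subordination agreement B and C exchange positions.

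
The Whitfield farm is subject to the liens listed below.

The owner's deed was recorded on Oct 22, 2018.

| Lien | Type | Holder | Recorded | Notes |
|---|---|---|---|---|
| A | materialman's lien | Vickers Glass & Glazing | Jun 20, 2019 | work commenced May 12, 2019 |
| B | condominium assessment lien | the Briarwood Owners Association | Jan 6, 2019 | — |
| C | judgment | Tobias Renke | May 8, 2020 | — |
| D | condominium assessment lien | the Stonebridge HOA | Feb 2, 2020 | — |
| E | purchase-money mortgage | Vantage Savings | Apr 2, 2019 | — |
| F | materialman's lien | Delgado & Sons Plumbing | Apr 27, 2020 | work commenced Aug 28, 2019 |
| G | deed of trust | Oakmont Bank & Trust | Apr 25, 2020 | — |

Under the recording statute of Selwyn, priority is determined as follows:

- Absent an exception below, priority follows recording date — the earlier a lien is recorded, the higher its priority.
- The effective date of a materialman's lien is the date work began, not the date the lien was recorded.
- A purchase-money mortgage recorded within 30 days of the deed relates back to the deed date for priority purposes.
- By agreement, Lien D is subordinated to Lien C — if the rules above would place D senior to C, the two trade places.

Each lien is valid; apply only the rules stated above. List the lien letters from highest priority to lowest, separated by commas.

B, E, A, F, C, G, D

Adjusting effective dates: A's effective date is May 12, 2019, when work began; E was recorded 162 days after the deed, outside the 30-day window, so it keeps its recording date; F's effective date is Aug 28, 2019, when work began.
Sorted by effective date: B (Jan 6, 2019), E (Apr 2, 2019), A (May 12, 2019), F (Aug 28, 2019), D (Feb 2, 2020), G (Apr 25, 2020), C (May 8, 2020).
Because D would otherwise rank above C, the subordination swaps them.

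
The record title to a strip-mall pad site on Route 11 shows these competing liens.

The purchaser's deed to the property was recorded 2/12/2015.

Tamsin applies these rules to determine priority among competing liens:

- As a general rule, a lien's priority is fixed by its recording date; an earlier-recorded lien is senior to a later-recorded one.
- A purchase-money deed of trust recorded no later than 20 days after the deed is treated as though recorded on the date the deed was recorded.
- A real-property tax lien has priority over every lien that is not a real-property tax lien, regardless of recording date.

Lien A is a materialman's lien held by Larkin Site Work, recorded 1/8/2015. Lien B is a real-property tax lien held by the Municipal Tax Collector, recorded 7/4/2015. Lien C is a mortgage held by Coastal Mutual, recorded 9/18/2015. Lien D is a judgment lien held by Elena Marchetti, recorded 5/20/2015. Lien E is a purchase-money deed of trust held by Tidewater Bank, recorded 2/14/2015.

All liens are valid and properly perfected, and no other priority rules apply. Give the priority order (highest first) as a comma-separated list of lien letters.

B, A, E, D, C

First, effective dates: E's effective date is the deed date, 2/12/2015.
As a real-property tax lien, B is senior to every other lien.
Ordering the rest by effective date: A (1/8/2015), E (2/12/2015), D (5/20/2015), C (9/18/2015).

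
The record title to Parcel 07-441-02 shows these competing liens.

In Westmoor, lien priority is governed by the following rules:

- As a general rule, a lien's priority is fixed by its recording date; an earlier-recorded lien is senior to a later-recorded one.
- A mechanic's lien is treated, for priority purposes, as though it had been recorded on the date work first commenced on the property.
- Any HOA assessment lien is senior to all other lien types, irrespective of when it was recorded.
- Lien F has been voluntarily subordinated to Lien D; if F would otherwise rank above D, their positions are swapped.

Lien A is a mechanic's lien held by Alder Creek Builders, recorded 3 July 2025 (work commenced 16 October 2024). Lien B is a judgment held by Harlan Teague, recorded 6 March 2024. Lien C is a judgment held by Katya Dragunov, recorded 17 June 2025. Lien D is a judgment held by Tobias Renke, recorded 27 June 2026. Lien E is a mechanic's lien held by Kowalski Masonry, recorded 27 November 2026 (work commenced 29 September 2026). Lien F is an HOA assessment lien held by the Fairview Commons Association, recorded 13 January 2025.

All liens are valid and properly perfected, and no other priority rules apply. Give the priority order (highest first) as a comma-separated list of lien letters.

D, B, A, C, F, E

First, effective dates: A is treated as recorded 16 October 2024, the work-commencement date; E relates back to 29 September 2026 (work commenced).
F, as an HOA assessment lien, has superpriority and ranks first.
Among the remaining liens, by effective date: B (6 March 2024), A (16 October 2024), C (17 June 2025), D (27 June 2026), E (29 September 2026).
Because F would otherwise rank above D, the subordination swaps them.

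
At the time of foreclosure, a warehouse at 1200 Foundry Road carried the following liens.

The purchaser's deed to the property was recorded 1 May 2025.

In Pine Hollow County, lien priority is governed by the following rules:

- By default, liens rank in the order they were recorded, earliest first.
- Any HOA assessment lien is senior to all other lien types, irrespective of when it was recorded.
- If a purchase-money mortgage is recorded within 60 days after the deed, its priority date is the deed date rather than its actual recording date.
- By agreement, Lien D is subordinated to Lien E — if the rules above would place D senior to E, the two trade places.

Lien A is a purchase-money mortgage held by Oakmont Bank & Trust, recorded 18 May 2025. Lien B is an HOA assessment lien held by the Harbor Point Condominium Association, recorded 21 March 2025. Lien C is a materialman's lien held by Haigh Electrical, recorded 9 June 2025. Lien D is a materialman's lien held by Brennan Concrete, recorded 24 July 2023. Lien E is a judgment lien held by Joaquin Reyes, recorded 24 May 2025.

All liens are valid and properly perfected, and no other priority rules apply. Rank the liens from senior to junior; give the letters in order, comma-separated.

B, E, A, D, C

Adjusting effective dates: A's effective date is the deed date, 1 May 2025.
B is an HOA assessment lien and takes priority over every other lien.
The other liens, earliest effective date first: D (24 July 2023), A (1 May 2025), E (24 May 2025), C (9 June 2025).
D is senior to E before the subordination, so the two trade places.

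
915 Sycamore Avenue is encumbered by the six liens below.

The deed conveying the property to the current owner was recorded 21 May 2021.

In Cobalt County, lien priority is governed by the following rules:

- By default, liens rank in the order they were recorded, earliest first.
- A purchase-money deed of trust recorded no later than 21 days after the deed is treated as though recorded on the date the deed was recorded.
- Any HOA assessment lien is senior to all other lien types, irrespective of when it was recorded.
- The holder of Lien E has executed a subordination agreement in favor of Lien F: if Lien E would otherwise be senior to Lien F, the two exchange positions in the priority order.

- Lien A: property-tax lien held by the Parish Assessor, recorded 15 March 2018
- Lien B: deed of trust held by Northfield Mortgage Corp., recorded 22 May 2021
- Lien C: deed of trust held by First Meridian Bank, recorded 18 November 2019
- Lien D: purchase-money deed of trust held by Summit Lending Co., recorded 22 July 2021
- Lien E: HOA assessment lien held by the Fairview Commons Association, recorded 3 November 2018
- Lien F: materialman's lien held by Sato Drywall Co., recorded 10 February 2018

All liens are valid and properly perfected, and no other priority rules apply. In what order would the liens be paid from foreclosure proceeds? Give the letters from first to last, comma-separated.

F, E, A, C, B, D

First, effective dates: D was recorded 62 days after the deed — beyond 21 days — so no relation-back applies.
E, as an HOA assessment lien, has superpriority and ranks first.
The other liens, earliest effective date first: F (10 February 2018), A (15 March 2018), C (18 November 2019), B (22 May 2021), D (22 July 2021).
E would otherwise be senior to F, so under the subordination agreement E and F exchange positions.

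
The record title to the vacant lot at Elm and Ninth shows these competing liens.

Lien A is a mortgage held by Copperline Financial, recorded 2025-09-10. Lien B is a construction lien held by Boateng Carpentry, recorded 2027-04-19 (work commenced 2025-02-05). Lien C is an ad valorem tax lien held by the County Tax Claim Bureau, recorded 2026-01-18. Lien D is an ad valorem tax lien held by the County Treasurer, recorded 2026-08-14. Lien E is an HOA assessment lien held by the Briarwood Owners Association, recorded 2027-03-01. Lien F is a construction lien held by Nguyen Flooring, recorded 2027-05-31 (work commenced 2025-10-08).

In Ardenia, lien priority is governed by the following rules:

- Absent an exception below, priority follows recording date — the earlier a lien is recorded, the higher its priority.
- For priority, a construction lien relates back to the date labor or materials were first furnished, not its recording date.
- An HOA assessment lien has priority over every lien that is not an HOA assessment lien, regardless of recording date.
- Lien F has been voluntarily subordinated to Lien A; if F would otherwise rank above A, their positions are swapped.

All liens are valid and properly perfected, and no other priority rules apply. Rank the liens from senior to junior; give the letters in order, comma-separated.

Effective dates after the stated exceptions: B is treated as recorded 2025-02-05, the work-commencement date; F relates back to 2025-10-08 (work commenced).
E is an HOA assessment lien and takes priority over every other lien.
Ordering the rest by effective date: B (2025-02-05), A (2025-09-10), F (2025-10-08), C (2026-01-18), D (2026-08-14).
F already ranks below A; the subordination has no effect.

E, B, A, F, C, D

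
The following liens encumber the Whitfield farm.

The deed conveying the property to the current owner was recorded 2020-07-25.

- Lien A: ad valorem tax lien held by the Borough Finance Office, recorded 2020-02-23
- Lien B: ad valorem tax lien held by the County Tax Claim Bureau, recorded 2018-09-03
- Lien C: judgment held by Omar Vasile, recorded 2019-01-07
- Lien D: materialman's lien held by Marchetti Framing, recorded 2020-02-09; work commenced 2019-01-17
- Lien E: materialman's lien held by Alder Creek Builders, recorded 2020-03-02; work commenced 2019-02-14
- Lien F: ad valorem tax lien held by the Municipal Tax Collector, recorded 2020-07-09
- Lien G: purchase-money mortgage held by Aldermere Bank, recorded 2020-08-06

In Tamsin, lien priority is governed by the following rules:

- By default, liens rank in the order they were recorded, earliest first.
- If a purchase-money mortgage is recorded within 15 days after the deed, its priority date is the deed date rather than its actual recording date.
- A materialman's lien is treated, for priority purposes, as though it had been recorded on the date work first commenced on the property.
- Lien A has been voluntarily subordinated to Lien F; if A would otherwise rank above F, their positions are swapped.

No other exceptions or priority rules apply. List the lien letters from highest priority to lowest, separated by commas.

Adjusting effective dates: D relates back to 2019-01-17 (work commenced); E's effective date is 2019-02-14, when work began; G was recorded within the 15-day window, so its effective date is the deed date 2020-07-25.
By effective date, earliest first: B (2018-09-03), C (2019-01-07), D (2019-01-17), E (2019-02-14), A (2020-02-23), F (2020-07-09), G (2020-07-25).
Because A would otherwise rank above F, the subordination swaps them.

B, C, D, E, F, A, G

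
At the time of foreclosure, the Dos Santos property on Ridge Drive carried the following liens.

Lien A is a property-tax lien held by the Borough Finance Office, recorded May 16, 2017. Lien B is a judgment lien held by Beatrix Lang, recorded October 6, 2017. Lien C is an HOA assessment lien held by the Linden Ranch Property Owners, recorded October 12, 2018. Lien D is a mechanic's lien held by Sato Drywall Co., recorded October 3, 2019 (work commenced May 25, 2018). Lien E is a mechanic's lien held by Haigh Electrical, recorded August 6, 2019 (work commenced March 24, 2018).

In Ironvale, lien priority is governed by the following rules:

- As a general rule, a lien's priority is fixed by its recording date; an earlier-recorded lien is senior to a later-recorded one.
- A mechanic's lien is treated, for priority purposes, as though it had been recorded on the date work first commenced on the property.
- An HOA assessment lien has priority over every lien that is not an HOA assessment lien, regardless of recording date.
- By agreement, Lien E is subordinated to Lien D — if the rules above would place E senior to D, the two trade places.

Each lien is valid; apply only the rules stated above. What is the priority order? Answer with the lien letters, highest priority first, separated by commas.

C, A, B, D, E

Adjusting effective dates: D is treated as recorded May 25, 2018, the work-commencement date; E is treated as recorded March 24, 2018, the work-commencement date.
C is an HOA assessment lien, so it outranks all other liens regardless of date.
Ordering the rest by effective date: A (May 16, 2017), B (October 6, 2017), E (March 24, 2018), D (May 25, 2018).
The subordination applies — E was senior to D — so E and D swap.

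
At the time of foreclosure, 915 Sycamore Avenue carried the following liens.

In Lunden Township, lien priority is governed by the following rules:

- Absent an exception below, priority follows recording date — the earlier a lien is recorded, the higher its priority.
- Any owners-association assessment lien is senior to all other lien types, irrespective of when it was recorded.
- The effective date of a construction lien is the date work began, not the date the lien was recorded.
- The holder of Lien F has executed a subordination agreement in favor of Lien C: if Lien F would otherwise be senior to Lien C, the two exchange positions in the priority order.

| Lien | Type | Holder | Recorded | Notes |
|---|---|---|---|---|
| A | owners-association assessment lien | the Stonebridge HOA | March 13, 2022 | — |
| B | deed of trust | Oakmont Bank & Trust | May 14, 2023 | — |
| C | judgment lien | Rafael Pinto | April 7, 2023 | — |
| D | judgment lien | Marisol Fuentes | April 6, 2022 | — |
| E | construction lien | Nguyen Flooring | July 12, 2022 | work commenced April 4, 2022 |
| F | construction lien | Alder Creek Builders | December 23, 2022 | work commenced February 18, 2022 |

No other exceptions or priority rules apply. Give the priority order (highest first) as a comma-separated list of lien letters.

Adjusting effective dates: E's effective date is April 4, 2022, when work began; F's effective date is February 18, 2022, when work began.
A, as an owners-association assessment lien, has superpriority and ranks first.
Remaining liens by effective date: F (February 18, 2022), E (April 4, 2022), D (April 6, 2022), C (April 7, 2023), B (May 14, 2023).
Because F would otherwise rank above C, the subordination swaps them.

A, C, E, D, F, B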